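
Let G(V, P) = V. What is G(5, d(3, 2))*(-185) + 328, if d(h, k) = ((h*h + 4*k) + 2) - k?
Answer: -597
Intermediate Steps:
d(h, k) = 2 + h**2 + 3*k (d(h, k) = ((h**2 + 4*k) + 2) - k = (2 + h**2 + 4*k) - k = 2 + h**2 + 3*k)
G(5, d(3, 2))*(-185) + 328 = 5*(-185) + 328 = -925 + 328 = -597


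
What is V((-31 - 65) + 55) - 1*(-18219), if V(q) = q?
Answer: 18178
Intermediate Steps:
V((-31 - 65) + 55) - 1*(-18219) = ((-31 - 65) + 55) - 1*(-18219) = (-96 + 55) + 18219 = -41 + 18219 = 18178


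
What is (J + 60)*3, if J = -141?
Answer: -243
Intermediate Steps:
(J + 60)*3 = (-141 + 60)*3 = -81*3 = -243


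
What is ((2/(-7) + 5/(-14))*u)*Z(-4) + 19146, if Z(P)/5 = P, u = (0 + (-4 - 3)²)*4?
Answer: 21666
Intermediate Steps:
u = 196 (u = (0 + (-7)²)*4 = (0 + 49)*4 = 49*4 = 196)
Z(P) = 5*P
((2/(-7) + 5/(-14))*u)*Z(-4) + 19146 = ((2/(-7) + 5/(-14))*196)*(5*(-4)) + 19146 = ((2*(-⅐) + 5*(-1/14))*196)*(-20) + 19146 = ((-2/7 - 5/14)*196)*(-20) + 19146 = -9/14*196*(-20) + 19146 = -126*(-20) + 19146 = 2520 + 19146 = 21666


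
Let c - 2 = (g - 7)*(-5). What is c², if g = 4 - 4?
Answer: 1369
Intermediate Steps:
g = 0
c = 37 (c = 2 + (0 - 7)*(-5) = 2 - 7*(-5) = 2 + 35 = 37)
c² = 37² = 1369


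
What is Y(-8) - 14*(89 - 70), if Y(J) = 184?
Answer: -82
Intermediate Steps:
Y(-8) - 14*(89 - 70) = 184 - 14*(89 - 70) = 184 - 14*19 = 184 - 1*266 = 184 - 266 = -82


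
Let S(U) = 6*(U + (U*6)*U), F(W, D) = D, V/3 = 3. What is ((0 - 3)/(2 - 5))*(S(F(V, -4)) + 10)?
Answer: 562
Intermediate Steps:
V = 9 (V = 3*3 = 9)
S(U) = 6*U + 36*U² (S(U) = 6*(U + (6*U)*U) = 6*(U + 6*U²) = 6*U + 36*U²)
((0 - 3)/(2 - 5))*(S(F(V, -4)) + 10) = ((0 - 3)/(2 - 5))*(6*(-4)*(1 + 6*(-4)) + 10) = (-3/(-3))*(6*(-4)*(1 - 24) + 10) = (-3*(-⅓))*(6*(-4)*(-23) + 10) = 1*(552 + 10) = 1*562 = 562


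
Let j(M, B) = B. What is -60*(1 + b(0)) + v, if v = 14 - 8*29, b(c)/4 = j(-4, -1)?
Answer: -38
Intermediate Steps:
b(c) = -4 (b(c) = 4*(-1) = -4)
v = -218 (v = 14 - 232 = -218)
-60*(1 + b(0)) + v = -60*(1 - 4) - 218 = -60*(-3) - 218 = 180 - 218 = -38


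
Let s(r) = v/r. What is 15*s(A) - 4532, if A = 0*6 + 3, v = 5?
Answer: -4507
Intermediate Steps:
A = 3 (A = 0 + 3 = 3)
s(r) = 5/r
15*s(A) - 4532 = 15*(5/3) - 4532 = 25 - 4532 = -4507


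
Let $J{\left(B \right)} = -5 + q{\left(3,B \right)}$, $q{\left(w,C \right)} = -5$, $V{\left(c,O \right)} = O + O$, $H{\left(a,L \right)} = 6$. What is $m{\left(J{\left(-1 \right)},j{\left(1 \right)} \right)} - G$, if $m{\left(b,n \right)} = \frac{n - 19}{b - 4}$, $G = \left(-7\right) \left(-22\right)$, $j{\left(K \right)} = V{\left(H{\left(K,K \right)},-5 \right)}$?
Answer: $- \frac{2127}{14} \approx -151.93$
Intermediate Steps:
$V{\left(c,O \right)} = 2 O$
$j{\left(K \right)} = -10$ ($j{\left(K \right)} = 2 \left(-5\right) = -10$)
$G = 154$
$J{\left(B \right)} = -10$ ($J{\left(B \right)} = -5 - 5 = -10$)
$m{\left(b,n \right)} = \frac{-19 + n}{-4 + b}$
$m{\left(J{\left(-1 \right)},j{\left(1 \right)} \right)} - G = \frac{-19 - 10}{-4 - 10} - 154 = \frac{1}{-14} \left(-29\right) - 154 = \left(- \frac{1}{14}\right) \left(-29\right) - 154 = \frac{29}{14} - 154 = - \frac{2127}{14}$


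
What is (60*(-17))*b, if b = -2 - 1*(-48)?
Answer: -46920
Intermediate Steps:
b = 46 (b = -2 + 48 = 46)
(60*(-17))*b = (60*(-17))*46 = -1020*46 = -46920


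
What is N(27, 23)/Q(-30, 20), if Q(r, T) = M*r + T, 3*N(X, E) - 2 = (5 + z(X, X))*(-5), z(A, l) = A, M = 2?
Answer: 79/60 ≈ 1.3167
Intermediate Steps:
N(X, E) = -23/3 - 5*X/3 (N(X, E) = ⅔ + ((5 + X)*(-5))/3 = ⅔ + (-25 - 5*X)/3 = ⅔ + (-25/3 - 5*X/3) = -23/3 - 5*X/3)
Q(r, T) = T + 2*r (Q(r, T) = 2*r + T = T + 2*r)
N(27, 23)/Q(-30, 20) = (-23/3 - 5/3*27)/(20 + 2*(-30)) = (-23/3 - 45)/(20 - 60) = -158/3/(-40) = -158/3*(-1/40) = 79/60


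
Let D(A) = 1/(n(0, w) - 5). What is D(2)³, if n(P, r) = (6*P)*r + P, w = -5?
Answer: -1/125 ≈ -0.0080000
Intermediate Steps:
n(P, r) = P + 6*P*r (n(P, r) = 6*P*r + P = P + 6*P*r)
D(A) = -⅕ (D(A) = 1/(0*(1 + 6*(-5)) - 5) = 1/(0*(1 - 30) - 5) = 1/(0*(-29) - 5) = 1/(0 - 5) = 1/(-5) = -⅕)
D(2)³ = (-⅕)³ = -1/125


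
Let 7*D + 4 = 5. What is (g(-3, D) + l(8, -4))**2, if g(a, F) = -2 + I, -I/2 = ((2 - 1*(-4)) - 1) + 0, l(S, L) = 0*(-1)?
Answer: 144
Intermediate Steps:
l(S, L) = 0
D = 1/7 (D = -4/7 + (1/7)*5 = -4/7 + 5/7 = 1/7 ≈ 0.14286)
I = -10 (I = -2*(((2 - 1*(-4)) - 1) + 0) = -2*(((2 + 4) - 1) + 0) = -2*((6 - 1) + 0) = -2*(5 + 0) = -2*5 = -10)
g(a, F) = -12 (g(a, F) = -2 - 10 = -12)
(g(-3, D) + l(8, -4))**2 = (-12 + 0)**2 = (-12)**2 = 144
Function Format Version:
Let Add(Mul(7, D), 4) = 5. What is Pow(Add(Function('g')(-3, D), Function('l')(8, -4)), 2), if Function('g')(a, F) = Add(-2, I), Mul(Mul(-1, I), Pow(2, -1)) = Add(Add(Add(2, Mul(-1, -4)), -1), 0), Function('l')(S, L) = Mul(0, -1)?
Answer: 144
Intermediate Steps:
Function('l')(S, L) = 0
D = Rational(1, 7) (D = Add(Rational(-4, 7), Mul(Rational(1, 7), 5)) = Add(Rational(-4, 7), Rational(5, 7)) = Rational(1, 7) ≈ 0.14286)
I = -10 (I = Mul(-2, Add(Add(Add(2, Mul(-1, -4)), -1), 0)) = Mul(-2, Add(Add(Add(2, 4), -1), 0)) = Mul(-2, Add(Add(6, -1), 0)) = Mul(-2, Add(5, 0)) = Mul(-2, 5) = -10)
Function('g')(a, F) = -12 (Function('g')(a, F) = Add(-2, -10) = -12)
Pow(Add(Function('g')(-3, D), Function('l')(8, -4)), 2) = Pow(Add(-12, 0), 2) = Pow(-12, 2) = 144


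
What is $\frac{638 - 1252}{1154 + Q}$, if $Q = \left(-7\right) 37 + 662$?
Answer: $- \frac{614}{1557} \approx -0.39435$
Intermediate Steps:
$Q = 403$ ($Q = -259 + 662 = 403$)
$\frac{638 - 1252}{1154 + Q} = \frac{638 - 1252}{1154 + 403} = \frac{638 - 1252}{1557} = \left(638 + \left(-1590 + 338\right)\right) \frac{1}{1557} = \left(638 - 1252\right) \frac{1}{1557} = \left(-614\right) \frac{1}{1557} = - \frac{614}{1557}$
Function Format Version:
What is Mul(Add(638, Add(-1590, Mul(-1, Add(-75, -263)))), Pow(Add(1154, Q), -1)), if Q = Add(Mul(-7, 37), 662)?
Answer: Rational(-614, 1557) ≈ -0.39435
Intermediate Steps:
Q = 403 (Q = Add(-259, 662) = 403)
Mul(Add(638, Add(-1590, Mul(-1, Add(-75, -263)))), Pow(Add(1154, Q), -1)) = Mul(Add(638, Add(-1590, Mul(-1, Add(-75, -263)))), Pow(Add(1154, 403), -1)) = Mul(Add(638, Add(-1590, Mul(-1, -338))), Pow(1557, -1)) = Mul(Add(638, Add(-1590, 338)), Rational(1, 1557)) = Mul(Add(638, -1252), Rational(1, 1557)) = Mul(-614, Rational(1, 1557)) = Rational(-614, 1557)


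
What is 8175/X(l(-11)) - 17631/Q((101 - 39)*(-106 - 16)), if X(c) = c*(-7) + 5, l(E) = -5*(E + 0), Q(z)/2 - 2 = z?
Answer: -153867/7562 ≈ -20.347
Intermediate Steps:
Q(z) = 4 + 2*z
l(E) = -5*E
X(c) = 5 - 7*c (X(c) = -7*c + 5 = 5 - 7*c)
8175/X(l(-11)) - 17631/Q((101 - 39)*(-106 - 16)) = 8175/(5 - (-35)*(-11)) - 17631/(4 + 2*((101 - 39)*(-106 - 16))) = 8175/(5 - 7*55) - 17631/(4 + 2*(62*(-122))) = 8175/(5 - 385) - 17631/(4 + 2*(-7564)) = 8175/(-380) - 17631/(4 - 15128) = 8175*(-1/380) - 17631/(-15124) = -1635/76 - 17631*(-1/15124) = -1635/76 + 17631/15124 = -153867/7562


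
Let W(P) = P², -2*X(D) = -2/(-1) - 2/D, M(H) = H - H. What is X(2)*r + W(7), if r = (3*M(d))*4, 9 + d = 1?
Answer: 49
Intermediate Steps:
d = -8 (d = -9 + 1 = -8)
M(H) = 0
X(D) = -1 + 1/D (X(D) = -(-2/(-1) - 2/D)/2 = -(-2*(-1) - 2/D)/2 = -(2 - 2/D)/2 = -1 + 1/D)
r = 0 (r = (3*0)*4 = 0*4 = 0)
X(2)*r + W(7) = ((1 - 1*2)/2)*0 + 7² = ((1 - 2)/2)*0 + 49 = ((½)*(-1))*0 + 49 = -½*0 + 49 = 0 + 49 = 49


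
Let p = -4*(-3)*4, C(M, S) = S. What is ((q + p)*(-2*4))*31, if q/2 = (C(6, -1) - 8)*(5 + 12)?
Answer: 63984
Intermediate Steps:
p = 48 (p = 12*4 = 48)
q = -306 (q = 2*((-1 - 8)*(5 + 12)) = 2*(-9*17) = 2*(-153) = -306)
((q + p)*(-2*4))*31 = ((-306 + 48)*(-2*4))*31 = -258*(-8)*31 = 2064*31 = 63984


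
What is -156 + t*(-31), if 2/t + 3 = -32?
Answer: -5398/35 ≈ -154.23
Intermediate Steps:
t = -2/35 (t = 2/(-3 - 32) = 2/(-35) = 2*(-1/35) = -2/35 ≈ -0.057143)
-156 + t*(-31) = -156 - 2/35*(-31) = -156 + 62/35 = -5398/35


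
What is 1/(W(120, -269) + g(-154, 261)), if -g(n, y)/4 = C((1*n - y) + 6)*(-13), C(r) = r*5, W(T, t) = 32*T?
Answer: -1/102500 ≈ -9.7561e-6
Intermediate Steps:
C(r) = 5*r
g(n, y) = 1560 - 260*y + 260*n (g(n, y) = -4*5*((1*n - y) + 6)*(-13) = -4*5*((n - y) + 6)*(-13) = -4*5*(6 + n - y)*(-13) = -4*(30 - 5*y + 5*n)*(-13) = -4*(-390 - 65*n + 65*y) = 1560 - 260*y + 260*n)
1/(W(120, -269) + g(-154, 261)) = 1/(32*120 + (1560 - 260*261 + 260*(-154))) = 1/(3840 + (1560 - 67860 - 40040)) = 1/(3840 - 106340) = 1/(-102500) = -1/102500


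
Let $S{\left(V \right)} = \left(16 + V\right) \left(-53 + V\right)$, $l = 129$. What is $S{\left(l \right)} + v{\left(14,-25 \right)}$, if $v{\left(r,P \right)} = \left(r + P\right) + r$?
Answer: $11023$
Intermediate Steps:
$v{\left(r,P \right)} = P + 2 r$ ($v{\left(r,P \right)} = \left(P + r\right) + r = P + 2 r$)
$S{\left(V \right)} = \left(-53 + V\right) \left(16 + V\right)$
$S{\left(l \right)} + v{\left(14,-25 \right)} = \left(-848 + 129^{2} - 4773\right) + \left(-25 + 2 \cdot 14\right) = \left(-848 + 16641 - 4773\right) + \left(-25 + 28\right) = 11020 + 3 = 11023$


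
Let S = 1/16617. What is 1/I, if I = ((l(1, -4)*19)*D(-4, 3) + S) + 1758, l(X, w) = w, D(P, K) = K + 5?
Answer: 16617/19109551 ≈ 0.00086956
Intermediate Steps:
D(P, K) = 5 + K
S = 1/16617 ≈ 6.0179e-5
I = 19109551/16617 (I = ((-4*19)*(5 + 3) + 1/16617) + 1758 = (-76*8 + 1/16617) + 1758 = (-608 + 1/16617) + 1758 = -10103135/16617 + 1758 = 19109551/16617 ≈ 1150.0)
1/I = 1/(19109551/16617) = 16617/19109551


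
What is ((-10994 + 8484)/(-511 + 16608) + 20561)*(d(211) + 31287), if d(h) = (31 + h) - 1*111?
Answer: 10398349702126/16097 ≈ 6.4598e+8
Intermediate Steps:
d(h) = -80 + h (d(h) = (31 + h) - 111 = -80 + h)
((-10994 + 8484)/(-511 + 16608) + 20561)*(d(211) + 31287) = ((-10994 + 8484)/(-511 + 16608) + 20561)*((-80 + 211) + 31287) = (-2510/16097 + 20561)*(131 + 31287) = (-2510*1/16097 + 20561)*31418 = (-2510/16097 + 20561)*31418 = (330967907/16097)*31418 = 10398349702126/16097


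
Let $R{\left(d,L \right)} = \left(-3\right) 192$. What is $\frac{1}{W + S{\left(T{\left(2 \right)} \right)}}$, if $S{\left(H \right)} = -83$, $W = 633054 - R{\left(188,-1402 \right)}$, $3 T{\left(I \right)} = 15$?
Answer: $\frac{1}{633547} \approx 1.5784 \cdot 10^{-6}$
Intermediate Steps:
$R{\left(d,L \right)} = -576$
$T{\left(I \right)} = 5$ ($T{\left(I \right)} = \frac{1}{3} \cdot 15 = 5$)
$W = 633630$ ($W = 633054 - -576 = 633054 + 576 = 633630$)
$\frac{1}{W + S{\left(T{\left(2 \right)} \right)}} = \frac{1}{633630 - 83} = \frac{1}{633547}$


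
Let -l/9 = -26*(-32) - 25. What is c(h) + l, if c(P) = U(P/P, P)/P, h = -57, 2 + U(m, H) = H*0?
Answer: -413989/57 ≈ -7263.0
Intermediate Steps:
U(m, H) = -2 (U(m, H) = -2 + H*0 = -2 + 0 = -2)
l = -7263 (l = -9*(-26*(-32) - 25) = -9*(832 - 25) = -9*807 = -7263)
c(P) = -2/P
c(h) + l = -2/(-57) - 7263 = -2*(-1/57) - 7263 = 2/57 - 7263 = -413989/57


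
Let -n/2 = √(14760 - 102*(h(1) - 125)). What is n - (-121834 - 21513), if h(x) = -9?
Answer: 143347 - 4*√7107 ≈ 1.4301e+5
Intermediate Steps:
n = -4*√7107 (n = -2*√(14760 - 102*(-9 - 125)) = -2*√(14760 - 102*(-134)) = -2*√(14760 + 13668) = -4*√7107 ≈ -337.21)
n - (-121834 - 21513) = -4*√7107 - (-121834 - 21513) = -4*√7107 - 1*(-143347) = -4*√7107 + 143347 = 143347 - 4*√7107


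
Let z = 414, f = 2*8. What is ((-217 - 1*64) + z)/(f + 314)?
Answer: 133/330 ≈ 0.40303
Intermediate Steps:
f = 16
((-217 - 1*64) + z)/(f + 314) = ((-217 - 1*64) + 414)/(16 + 314) = ((-217 - 64) + 414)/330 = (-281 + 414)*(1/330) = 133*(1/330) = 133/330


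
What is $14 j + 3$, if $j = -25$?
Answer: $-347$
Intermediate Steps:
$14 j + 3 = 14 \left(-25\right) + 3 = -350 + 3 = -347$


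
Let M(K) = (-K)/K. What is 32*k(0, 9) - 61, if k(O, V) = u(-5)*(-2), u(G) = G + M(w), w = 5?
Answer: 323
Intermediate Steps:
M(K) = -1
u(G) = -1 + G (u(G) = G - 1 = -1 + G)
k(O, V) = 12 (k(O, V) = (-1 - 5)*(-2) = -6*(-2) = 12)
32*k(0, 9) - 61 = 32*12 - 61 = 384 - 61 = 323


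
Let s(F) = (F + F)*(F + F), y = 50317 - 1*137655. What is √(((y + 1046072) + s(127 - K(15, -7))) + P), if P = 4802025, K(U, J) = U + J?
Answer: √5817403 ≈ 2411.9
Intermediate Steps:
K(U, J) = J + U
y = -87338 (y = 50317 - 137655 = -87338)
s(F) = 4*F² (s(F) = (2*F)*(2*F) = 4*F²)
√(((y + 1046072) + s(127 - K(15, -7))) + P) = √(((-87338 + 1046072) + 4*(127 - (-7 + 15))²) + 4802025) = √((958734 + 4*(127 - 1*8)²) + 4802025) = √((958734 + 4*(127 - 8)²) + 4802025) = √((958734 + 4*119²) + 4802025) = √((958734 + 4*14161) + 4802025) = √((958734 + 56644) + 4802025) = √(1015378 + 4802025) = √5817403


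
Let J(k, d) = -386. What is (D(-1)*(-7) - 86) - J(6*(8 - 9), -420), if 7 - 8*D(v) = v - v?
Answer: 2351/8 ≈ 293.88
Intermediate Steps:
D(v) = 7/8 (D(v) = 7/8 - (v - v)/8 = 7/8 - ⅛*0 = 7/8 + 0 = 7/8)
(D(-1)*(-7) - 86) - J(6*(8 - 9), -420) = ((7/8)*(-7) - 86) - 1*(-386) = (-49/8 - 86) + 386 = -737/8 + 386 = 2351/8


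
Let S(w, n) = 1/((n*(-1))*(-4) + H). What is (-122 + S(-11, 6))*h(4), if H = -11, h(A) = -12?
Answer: 19020/13 ≈ 1463.1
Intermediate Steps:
S(w, n) = 1/(-11 + 4*n) (S(w, n) = 1/((n*(-1))*(-4) - 11) = 1/(-n*(-4) - 11) = 1/(4*n - 11) = 1/(-11 + 4*n))
(-122 + S(-11, 6))*h(4) = (-122 + 1/(-11 + 4*6))*(-12) = (-122 + 1/(-11 + 24))*(-12) = (-122 + 1/13)*(-12) = -1585/13*(-12) = 19020/13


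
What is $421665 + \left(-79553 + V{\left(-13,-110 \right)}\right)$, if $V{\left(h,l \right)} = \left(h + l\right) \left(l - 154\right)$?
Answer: $374584$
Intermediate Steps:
$V{\left(h,l \right)} = \left(-154 + l\right) \left(h + l\right)$ ($V{\left(h,l \right)} = \left(h + l\right) \left(-154 + l\right) = \left(-154 + l\right) \left(h + l\right)$)
$421665 + \left(-79553 + V{\left(-13,-110 \right)}\right) = 421665 - 47081 = 374584$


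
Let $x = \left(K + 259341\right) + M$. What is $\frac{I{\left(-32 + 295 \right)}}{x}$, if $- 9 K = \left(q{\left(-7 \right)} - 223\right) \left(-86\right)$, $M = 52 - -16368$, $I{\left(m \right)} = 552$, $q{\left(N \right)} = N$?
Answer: $\frac{4968}{2462069} \approx 0.0020178$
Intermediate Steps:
$M = 16420$ ($M = 52 + 16368 = 16420$)
$K = - \frac{19780}{9}$ ($K = - \frac{\left(-7 - 223\right) \left(-86\right)}{9} = - \frac{\left(-230\right) \left(-86\right)}{9} = \left(- \frac{1}{9}\right) 19780 = - \frac{19780}{9} \approx -2197.8$)
$x = \frac{2462069}{9}$ ($x = \left(- \frac{19780}{9} + 259341\right) + 16420 = \frac{2314289}{9} + 16420 = \frac{2462069}{9} \approx 2.7356 \cdot 10^{5}$)
$\frac{I{\left(-32 + 295 \right)}}{x} = \frac{552}{\frac{2462069}{9}} = 552 \cdot \frac{9}{2462069} = \frac{4968}{2462069}$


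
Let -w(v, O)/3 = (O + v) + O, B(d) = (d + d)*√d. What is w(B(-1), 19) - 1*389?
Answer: -503 + 6*I ≈ -503.0 + 6.0*I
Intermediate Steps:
B(d) = 2*d^(3/2) (B(d) = (2*d)*√d = 2*d^(3/2))
w(v, O) = -6*O - 3*v (w(v, O) = -3*((O + v) + O) = -3*(v + 2*O) = -6*O - 3*v)
w(B(-1), 19) - 1*389 = (-6*19 - 6*(-1)^(3/2)) - 1*389 = (-114 - 6*(-I)) - 389 = (-114 - (-6)*I) - 389 = (-114 + 6*I) - 389 = -503 + 6*I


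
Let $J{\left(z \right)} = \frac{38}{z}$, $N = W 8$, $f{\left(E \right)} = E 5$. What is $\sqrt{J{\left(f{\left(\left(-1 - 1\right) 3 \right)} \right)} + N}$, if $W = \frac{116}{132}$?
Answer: $\frac{\sqrt{17435}}{55} \approx 2.4008$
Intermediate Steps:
$W = \frac{29}{33}$ ($W = 116 \cdot \frac{1}{132} = \frac{29}{33} \approx 0.87879$)
$f{\left(E \right)} = 5 E$
$N = \frac{232}{33}$ ($N = \frac{29}{33} \cdot 8 = \frac{232}{33} \approx 7.0303$)
$\sqrt{J{\left(f{\left(\left(-1 - 1\right) 3 \right)} \right)} + N} = \sqrt{\frac{38}{5 \left(-1 - 1\right) 3} + \frac{232}{33}} = \sqrt{\frac{38}{5 \left(\left(-2\right) 3\right)} + \frac{232}{33}} = \sqrt{\frac{38}{5 \left(-6\right)} + \frac{232}{33}} = \sqrt{\frac{38}{-30} + \frac{232}{33}} = \sqrt{38 \left(- \frac{1}{30}\right) + \frac{232}{33}} = \sqrt{- \frac{19}{15} + \frac{232}{33}} = \sqrt{\frac{317}{55}} = \frac{\sqrt{17435}}{55}$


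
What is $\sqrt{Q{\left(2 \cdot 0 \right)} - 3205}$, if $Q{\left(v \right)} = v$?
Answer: $i \sqrt{3205} \approx 56.613 i$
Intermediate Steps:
$\sqrt{Q{\left(2 \cdot 0 \right)} - 3205} = \sqrt{2 \cdot 0 - 3205} = \sqrt{0 - 3205} = \sqrt{-3205} = i \sqrt{3205}$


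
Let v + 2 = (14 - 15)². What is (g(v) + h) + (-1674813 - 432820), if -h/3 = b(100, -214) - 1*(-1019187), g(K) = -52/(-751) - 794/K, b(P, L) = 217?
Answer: -3878953249/751 ≈ -5.1650e+6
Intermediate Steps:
v = -1 (v = -2 + (14 - 15)² = -2 + (-1)² = -2 + 1 = -1)
g(K) = 52/751 - 794/K (g(K) = -52*(-1/751) - 794/K = 52/751 - 794/K)
h = -3058212 (h = -3*(217 - 1*(-1019187)) = -3*(217 + 1019187) = -3*1019404 = -3058212)
(g(v) + h) + (-1674813 - 432820) = ((52/751 - 794/(-1)) - 3058212) + (-1674813 - 432820) = ((52/751 - 794*(-1)) - 3058212) - 2107633 = ((52/751 + 794) - 3058212) - 2107633 = (596346/751 - 3058212) - 2107633 = -2296120866/751 - 2107633 = -3878953249/751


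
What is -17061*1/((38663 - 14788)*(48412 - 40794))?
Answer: -17061/181879750 ≈ -9.3804e-5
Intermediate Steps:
-17061*1/((38663 - 14788)*(48412 - 40794)) = -17061/(23875*7618) = -17061/181879750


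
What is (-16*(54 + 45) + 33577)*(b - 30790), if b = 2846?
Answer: -894012392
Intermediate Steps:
(-16*(54 + 45) + 33577)*(b - 30790) = (-16*(54 + 45) + 33577)*(2846 - 30790) = (-16*99 + 33577)*(-27944) = (-1584 + 33577)*(-27944) = 31993*(-27944) = -894012392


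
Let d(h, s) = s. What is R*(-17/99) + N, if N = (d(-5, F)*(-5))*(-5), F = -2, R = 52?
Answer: -5834/99 ≈ -58.929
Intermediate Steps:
N = -50 (N = -2*(-5)*(-5) = 10*(-5) = -50)
R*(-17/99) + N = 52*(-17/99) - 50 = -884/99 - 50 = -5834/99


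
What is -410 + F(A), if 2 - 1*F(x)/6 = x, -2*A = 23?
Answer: -329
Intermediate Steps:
A = -23/2 (A = -½*23 = -23/2 ≈ -11.500)
F(x) = 12 - 6*x
-410 + F(A) = -410 + (12 - 6*(-23/2)) = -410 + (12 + 69) = -410 + 81 = -329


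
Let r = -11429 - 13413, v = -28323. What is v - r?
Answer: -3481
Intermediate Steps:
r = -24842
v - r = -28323 - 1*(-24842) = -28323 + 24842 = -3481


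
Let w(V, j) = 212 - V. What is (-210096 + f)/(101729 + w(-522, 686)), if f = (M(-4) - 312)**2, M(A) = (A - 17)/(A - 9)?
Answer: -19224999/17316247 ≈ -1.1102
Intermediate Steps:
M(A) = (-17 + A)/(-9 + A)
f = 16281225/169 (f = ((-17 - 4)/(-9 - 4) - 312)**2 = (-21/(-13) - 312)**2 = (-1/13*(-21) - 312)**2 = (21/13 - 312)**2 = (-4035/13)**2 = 16281225/169 ≈ 96339.)
(-210096 + f)/(101729 + w(-522, 686)) = (-210096 + 16281225/169)/(101729 + (212 - 1*(-522))) = -19224999/(169*(101729 + (212 + 522))) = -19224999/(169*(101729 + 734)) = -19224999/169/102463 = -19224999/169*1/102463 = -19224999/17316247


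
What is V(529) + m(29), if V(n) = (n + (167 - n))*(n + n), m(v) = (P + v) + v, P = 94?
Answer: 176838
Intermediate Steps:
m(v) = 94 + 2*v (m(v) = (94 + v) + v = 94 + 2*v)
V(n) = 334*n (V(n) = 167*(2*n) = 334*n)
V(529) + m(29) = 334*529 + (94 + 2*29) = 176686 + (94 + 58) = 176686 + 152 = 176838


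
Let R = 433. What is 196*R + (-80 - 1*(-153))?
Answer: 84941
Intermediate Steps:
196*R + (-80 - 1*(-153)) = 196*433 + (-80 - 1*(-153)) = 84868 + (-80 + 153) = 84868 + 73 = 84941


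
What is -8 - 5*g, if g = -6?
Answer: 22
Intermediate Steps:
-8 - 5*g = -8 - 5*(-6) = -8 + 30 = 22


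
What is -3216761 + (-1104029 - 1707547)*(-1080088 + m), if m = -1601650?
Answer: 7539906982327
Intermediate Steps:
-3216761 + (-1104029 - 1707547)*(-1080088 + m) = -3216761 + (-1104029 - 1707547)*(-1080088 - 1601650) = -3216761 - 2811576*(-2681738) = -3216761 + 7539910199088 = 7539906982327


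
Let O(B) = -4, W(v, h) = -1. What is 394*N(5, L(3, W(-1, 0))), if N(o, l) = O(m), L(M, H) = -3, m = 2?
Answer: -1576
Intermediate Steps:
N(o, l) = -4
394*N(5, L(3, W(-1, 0))) = 394*(-4) = -1576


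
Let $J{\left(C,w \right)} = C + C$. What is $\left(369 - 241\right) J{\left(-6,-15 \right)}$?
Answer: $-1536$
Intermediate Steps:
$J{\left(C,w \right)} = 2 C$
$\left(369 - 241\right) J{\left(-6,-15 \right)} = \left(369 - 241\right) 2 \left(-6\right) = 128 \left(-12\right) = -1536$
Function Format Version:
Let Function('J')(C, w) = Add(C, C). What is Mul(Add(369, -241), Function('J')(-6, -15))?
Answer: -1536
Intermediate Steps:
Function('J')(C, w) = Mul(2, C)
Mul(Add(369, -241), Function('J')(-6, -15)) = Mul(Add(369, -241), Mul(2, -6)) = Mul(128, -12) = -1536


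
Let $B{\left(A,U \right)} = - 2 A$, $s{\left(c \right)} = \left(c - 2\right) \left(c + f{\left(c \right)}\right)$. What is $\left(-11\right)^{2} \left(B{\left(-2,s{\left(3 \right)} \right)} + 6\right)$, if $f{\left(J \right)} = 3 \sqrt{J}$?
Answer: $1210$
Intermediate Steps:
$s{\left(c \right)} = \left(-2 + c\right) \left(c + 3 \sqrt{c}\right)$ ($s{\left(c \right)} = \left(c - 2\right) \left(c + 3 \sqrt{c}\right) = \left(-2 + c\right) \left(c + 3 \sqrt{c}\right)$)
$\left(-11\right)^{2} \left(B{\left(-2,s{\left(3 \right)} \right)} + 6\right) = \left(-11\right)^{2} \left(\left(-2\right) \left(-2\right) + 6\right) = 121 \left(4 + 6\right) = 121 \cdot 10 = 1210$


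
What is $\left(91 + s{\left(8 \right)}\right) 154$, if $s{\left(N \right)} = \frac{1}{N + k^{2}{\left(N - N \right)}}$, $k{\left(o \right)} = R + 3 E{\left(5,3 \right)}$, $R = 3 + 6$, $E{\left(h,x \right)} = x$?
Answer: $\frac{2326401}{166} \approx 14014.0$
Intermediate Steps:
$R = 9$
$k{\left(o \right)} = 18$ ($k{\left(o \right)} = 9 + 3 \cdot 3 = 9 + 9 = 18$)
$s{\left(N \right)} = \frac{1}{324 + N}$ ($s{\left(N \right)} = \frac{1}{N + 18^{2}} = \frac{1}{N + 324} = \frac{1}{324 + N}$)
$\left(91 + s{\left(8 \right)}\right) 154 = \left(91 + \frac{1}{324 + 8}\right) 154 = \left(91 + \frac{1}{332}\right) 154 = \frac{30213}{332} \cdot 154 = \frac{2326401}{166}$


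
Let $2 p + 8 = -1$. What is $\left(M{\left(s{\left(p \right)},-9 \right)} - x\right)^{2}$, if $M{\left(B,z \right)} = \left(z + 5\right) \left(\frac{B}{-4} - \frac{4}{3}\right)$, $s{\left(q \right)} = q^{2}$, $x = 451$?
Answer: $\frac{26061025}{144} \approx 1.8098 \cdot 10^{5}$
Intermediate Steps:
$p = - \frac{9}{2}$ ($p = -4 + \frac{1}{2} \left(-1\right) = -4 - \frac{1}{2} = - \frac{9}{2} \approx -4.5$)
$M{\left(B,z \right)} = \left(5 + z\right) \left(- \frac{4}{3} - \frac{B}{4}\right)$ ($M{\left(B,z \right)} = \left(5 + z\right) \left(B \left(- \frac{1}{4}\right) - \frac{4}{3}\right) = \left(5 + z\right) \left(- \frac{B}{4} - \frac{4}{3}\right) = \left(5 + z\right) \left(- \frac{4}{3} - \frac{B}{4}\right)$)
$\left(M{\left(s{\left(p \right)},-9 \right)} - x\right)^{2} = \left(\left(- \frac{20}{3} - \frac{5 \left(- \frac{9}{2}\right)^{2}}{4} - -12 - \frac{1}{4} \left(- \frac{9}{2}\right)^{2} \left(-9\right)\right) - 451\right)^{2} = \left(\left(- \frac{20}{3} - \frac{405}{16} + 12 - \frac{81}{16} \left(-9\right)\right) - 451\right)^{2} = \left(\left(- \frac{20}{3} - \frac{405}{16} + 12 + \frac{729}{16}\right) - 451\right)^{2} = \left(\frac{307}{12} - 451\right)^{2} = \left(- \frac{5105}{12}\right)^{2} = \frac{26061025}{144}$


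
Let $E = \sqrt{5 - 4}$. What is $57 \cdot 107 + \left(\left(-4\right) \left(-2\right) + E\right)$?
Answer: $6108$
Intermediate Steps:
$E = 1$ ($E = \sqrt{1} = 1$)
$57 \cdot 107 + \left(\left(-4\right) \left(-2\right) + E\right) = 57 \cdot 107 + \left(\left(-4\right) \left(-2\right) + 1\right) = 6099 + \left(8 + 1\right) = 6099 + 9 = 6108$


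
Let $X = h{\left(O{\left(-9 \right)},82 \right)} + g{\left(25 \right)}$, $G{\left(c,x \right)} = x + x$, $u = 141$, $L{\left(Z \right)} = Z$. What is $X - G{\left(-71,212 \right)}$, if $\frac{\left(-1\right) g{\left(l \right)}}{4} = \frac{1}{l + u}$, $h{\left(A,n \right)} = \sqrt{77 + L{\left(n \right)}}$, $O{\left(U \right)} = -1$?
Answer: $- \frac{35194}{83} + \sqrt{159} \approx -411.41$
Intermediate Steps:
$G{\left(c,x \right)} = 2 x$
$h{\left(A,n \right)} = \sqrt{77 + n}$
$g{\left(l \right)} = - \frac{4}{141 + l}$ ($g{\left(l \right)} = - \frac{4}{l + 141} = - \frac{4}{141 + l}$)
$X = - \frac{2}{83} + \sqrt{159}$ ($X = \sqrt{77 + 82} - \frac{4}{141 + 25} = \sqrt{159} - \frac{4}{166} = \sqrt{159} - \frac{2}{83} = - \frac{2}{83} + \sqrt{159} \approx 12.585$)
$X - G{\left(-71,212 \right)} = \left(- \frac{2}{83} + \sqrt{159}\right) - 2 \cdot 212 = \left(- \frac{2}{83} + \sqrt{159}\right) - 424 = - \frac{35194}{83} + \sqrt{159}$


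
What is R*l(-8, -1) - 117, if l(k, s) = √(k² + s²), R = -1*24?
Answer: -117 - 24*√65 ≈ -310.49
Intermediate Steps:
R = -24
R*l(-8, -1) - 117 = -24*√((-8)² + (-1)²) - 117 = -24*√(64 + 1) - 117 = -24*√65 - 117 = -117 - 24*√65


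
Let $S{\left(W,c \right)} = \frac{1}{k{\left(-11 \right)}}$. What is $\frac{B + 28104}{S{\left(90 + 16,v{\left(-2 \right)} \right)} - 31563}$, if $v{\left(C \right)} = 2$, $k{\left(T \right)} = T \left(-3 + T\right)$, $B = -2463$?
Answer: $- \frac{3948714}{4860701} \approx -0.81238$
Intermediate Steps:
$S{\left(W,c \right)} = \frac{1}{154}$ ($S{\left(W,c \right)} = \frac{1}{\left(-11\right) \left(-3 - 11\right)} = \frac{1}{\left(-11\right) \left(-14\right)} = \frac{1}{154}$)
$\frac{B + 28104}{S{\left(90 + 16,v{\left(-2 \right)} \right)} - 31563} = \frac{-2463 + 28104}{\frac{1}{154} - 31563} = \frac{25641}{- \frac{4860701}{154}} = 25641 \left(- \frac{154}{4860701}\right) = - \frac{3948714}{4860701}$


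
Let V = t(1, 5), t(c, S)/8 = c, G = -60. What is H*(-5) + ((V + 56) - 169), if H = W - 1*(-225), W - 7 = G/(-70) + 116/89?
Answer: -794825/623 ≈ -1275.8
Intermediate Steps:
t(c, S) = 8*c
V = 8 (V = 8*1 = 8)
W = 5707/623 (W = 7 + (-60/(-70) + 116/89) = 7 + (-60*(-1/70) + 116*(1/89)) = 7 + (6/7 + 116/89) = 7 + 1346/623 = 5707/623 ≈ 9.1605)
H = 145882/623 (H = 5707/623 - 1*(-225) = 5707/623 + 225 = 145882/623 ≈ 234.16)
H*(-5) + ((V + 56) - 169) = (145882/623)*(-5) + ((8 + 56) - 169) = -729410/623 + (64 - 169) = -729410/623 - 105 = -794825/623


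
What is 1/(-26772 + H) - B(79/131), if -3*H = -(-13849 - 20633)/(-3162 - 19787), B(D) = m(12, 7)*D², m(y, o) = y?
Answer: -46012475931317/10543360318574 ≈ -4.3641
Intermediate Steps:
B(D) = 12*D²
H = 11494/22949 (H = -(-1)*(-13849 - 20633)/(-3162 - 19787)/3 = -(-1)*(-34482/(-22949))/3 = -(-1)*(-34482*(-1/22949))/3 = -(-1)*34482/(3*22949) = -⅓*(-34482/22949) = 11494/22949 ≈ 0.50085)
1/(-26772 + H) - B(79/131) = 1/(-26772 + 11494/22949) - 12*(79/131)² = 1/(-614379134/22949) - 12*(79*(1/131))² = -22949/614379134 - 12*(79/131)² = -22949/614379134 - 12*6241/17161 = -22949/614379134 - 1*74892/17161 = -22949/614379134 - 74892/17161 = -46012475931317/10543360318574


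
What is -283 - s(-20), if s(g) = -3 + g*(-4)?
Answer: -360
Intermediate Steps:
s(g) = -3 - 4*g
-283 - s(-20) = -283 - (-3 - 4*(-20)) = -283 - (-3 + 80) = -283 - 1*77 = -283 - 77 = -360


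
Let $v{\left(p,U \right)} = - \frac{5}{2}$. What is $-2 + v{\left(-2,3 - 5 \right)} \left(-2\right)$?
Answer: $3$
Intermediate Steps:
$v{\left(p,U \right)} = - \frac{5}{2}$ ($v{\left(p,U \right)} = \left(-5\right) \frac{1}{2} = - \frac{5}{2}$)
$-2 + v{\left(-2,3 - 5 \right)} \left(-2\right) = -2 - -5 = -2 + 5 = 3$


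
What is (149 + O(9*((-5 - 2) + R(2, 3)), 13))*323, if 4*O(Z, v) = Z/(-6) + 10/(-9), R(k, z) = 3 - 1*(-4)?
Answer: 864671/18 ≈ 48037.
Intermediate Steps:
R(k, z) = 7 (R(k, z) = 3 + 4 = 7)
O(Z, v) = -5/18 - Z/24 (O(Z, v) = (Z/(-6) + 10/(-9))/4 = (Z*(-⅙) + 10*(-⅑))/4 = (-Z/6 - 10/9)/4 = (-10/9 - Z/6)/4 = -5/18 - Z/24)
(149 + O(9*((-5 - 2) + R(2, 3)), 13))*323 = (149 + (-5/18 - 3*((-5 - 2) + 7)/8))*323 = (149 + (-5/18 - 3*(-7 + 7)/8))*323 = (149 + (-5/18 - 3*0/8))*323 = (149 + (-5/18 - 1/24*0))*323 = (149 + (-5/18 + 0))*323 = (149 - 5/18)*323 = (2677/18)*323 = 864671/18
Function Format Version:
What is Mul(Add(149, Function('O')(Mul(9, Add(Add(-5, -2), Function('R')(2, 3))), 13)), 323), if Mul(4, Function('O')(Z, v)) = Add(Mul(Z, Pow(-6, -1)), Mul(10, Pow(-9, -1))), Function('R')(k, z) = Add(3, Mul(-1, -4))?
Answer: Rational(864671, 18) ≈ 48037.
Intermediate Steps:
Function('R')(k, z) = 7 (Function('R')(k, z) = Add(3, 4) = 7)
Function('O')(Z, v) = Add(Rational(-5, 18), Mul(Rational(-1, 24), Z)) (Function('O')(Z, v) = Mul(Rational(1, 4), Add(Mul(Z, Pow(-6, -1)), Mul(10, Pow(-9, -1)))) = Mul(Rational(1, 4), Add(Mul(Z, Rational(-1, 6)), Mul(10, Rational(-1, 9)))) = Mul(Rational(1, 4), Add(Mul(Rational(-1, 6), Z), Rational(-10, 9))) = Mul(Rational(1, 4), Add(Rational(-10, 9), Mul(Rational(-1, 6), Z))) = Add(Rational(-5, 18), Mul(Rational(-1, 24), Z)))
Mul(Add(149, Function('O')(Mul(9, Add(Add(-5, -2), Function('R')(2, 3))), 13)), 323) = Mul(Add(149, Add(Rational(-5, 18), Mul(Rational(-1, 24), Mul(9, Add(Add(-5, -2), 7))))), 323) = Mul(Add(149, Add(Rational(-5, 18), Mul(Rational(-1, 24), Mul(9, Add(-7, 7))))), 323) = Mul(Add(149, Add(Rational(-5, 18), Mul(Rational(-1, 24), Mul(9, 0)))), 323) = Mul(Add(149, Add(Rational(-5, 18), Mul(Rational(-1, 24), 0))), 323) = Mul(Add(149, Add(Rational(-5, 18), 0)), 323) = Mul(Add(149, Rational(-5, 18)), 323) = Mul(Rational(2677, 18), 323) = Rational(864671, 18)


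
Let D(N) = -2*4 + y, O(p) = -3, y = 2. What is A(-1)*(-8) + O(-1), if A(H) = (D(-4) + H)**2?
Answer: -395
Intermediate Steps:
D(N) = -6 (D(N) = -2*4 + 2 = -8 + 2 = -6)
A(H) = (-6 + H)**2
A(-1)*(-8) + O(-1) = (-6 - 1)**2*(-8) - 3 = (-7)**2*(-8) - 3 = 49*(-8) - 3 = -392 - 3 = -395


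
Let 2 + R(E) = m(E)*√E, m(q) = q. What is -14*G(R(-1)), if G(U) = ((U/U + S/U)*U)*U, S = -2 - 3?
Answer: -182 - 126*I ≈ -182.0 - 126.0*I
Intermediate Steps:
S = -5
R(E) = -2 + E^(3/2) (R(E) = -2 + E*√E = -2 + E^(3/2))
G(U) = U²*(1 - 5/U) (G(U) = ((U/U - 5/U)*U)*U = ((1 - 5/U)*U)*U = (U*(1 - 5/U))*U = U²*(1 - 5/U))
-14*G(R(-1)) = -14*(-2 + (-1)^(3/2))*(-5 + (-2 + (-1)^(3/2))) = -14*(-2 - I)*(-5 + (-2 - I)) = -14*(-2 - I)*(-7 - I) = -14*(-7 - I)*(-2 - I)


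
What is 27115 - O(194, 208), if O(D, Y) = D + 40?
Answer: 26881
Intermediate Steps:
O(D, Y) = 40 + D
27115 - O(194, 208) = 27115 - (40 + 194) = 27115 - 1*234 = 27115 - 234 = 26881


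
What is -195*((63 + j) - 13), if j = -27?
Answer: -4485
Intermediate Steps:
-195*((63 + j) - 13) = -195*((63 - 27) - 13) = -195*(36 - 13) = -195*23 = -4485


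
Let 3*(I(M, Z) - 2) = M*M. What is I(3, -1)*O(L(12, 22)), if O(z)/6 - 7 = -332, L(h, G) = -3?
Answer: -9750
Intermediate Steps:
I(M, Z) = 2 + M²/3 (I(M, Z) = 2 + (M*M)/3 = 2 + M²/3)
O(z) = -1950 (O(z) = 42 + 6*(-332) = 42 - 1992 = -1950)
I(3, -1)*O(L(12, 22)) = (2 + (⅓)*3²)*(-1950) = (2 + (⅓)*9)*(-1950) = (2 + 3)*(-1950) = 5*(-1950) = -9750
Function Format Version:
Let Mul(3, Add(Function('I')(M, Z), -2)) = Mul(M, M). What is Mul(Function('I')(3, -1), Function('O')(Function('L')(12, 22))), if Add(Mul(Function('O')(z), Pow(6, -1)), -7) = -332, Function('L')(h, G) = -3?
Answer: -9750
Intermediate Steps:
Function('I')(M, Z) = Add(2, Mul(Rational(1, 3), Pow(M, 2))) (Function('I')(M, Z) = Add(2, Mul(Rational(1, 3), Mul(M, M))) = Add(2, Mul(Rational(1, 3), Pow(M, 2))))
Function('O')(z) = -1950 (Function('O')(z) = Add(42, Mul(6, -332)) = Add(42, -1992) = -1950)
Mul(Function('I')(3, -1), Function('O')(Function('L')(12, 22))) = Mul(Add(2, Mul(Rational(1, 3), Pow(3, 2))), -1950) = Mul(Add(2, Mul(Rational(1, 3), 9)), -1950) = Mul(Add(2, 3), -1950) = Mul(5, -1950) = -9750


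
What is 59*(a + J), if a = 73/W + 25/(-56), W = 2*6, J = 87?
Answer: 918217/168 ≈ 5465.6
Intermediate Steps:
W = 12
a = 947/168 (a = 73/12 + 25/(-56) = 73*(1/12) + 25*(-1/56) = 73/12 - 25/56 = 947/168 ≈ 5.6369)
59*(a + J) = 59*(947/168 + 87) = 59*(15563/168) = 918217/168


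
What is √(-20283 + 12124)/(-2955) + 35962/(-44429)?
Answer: -35962/44429 - I*√8159/2955 ≈ -0.80943 - 0.030568*I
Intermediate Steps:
√(-20283 + 12124)/(-2955) + 35962/(-44429) = √(-8159)*(-1/2955) + 35962*(-1/44429) = (I*√8159)*(-1/2955) - 35962/44429 = -I*√8159/2955 - 35962/44429 = -35962/44429 - I*√8159/2955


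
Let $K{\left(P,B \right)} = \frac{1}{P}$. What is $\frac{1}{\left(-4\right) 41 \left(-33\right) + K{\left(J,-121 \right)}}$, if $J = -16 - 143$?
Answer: $\frac{159}{860507} \approx 0.00018477$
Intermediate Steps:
$J = -159$
$\frac{1}{\left(-4\right) 41 \left(-33\right) + K{\left(J,-121 \right)}} = \frac{1}{\left(-4\right) 41 \left(-33\right) + \frac{1}{-159}} = \frac{1}{\left(-164\right) \left(-33\right) - \frac{1}{159}} = \frac{1}{5412 - \frac{1}{159}} = \frac{1}{\frac{860507}{159}} = \frac{159}{860507}$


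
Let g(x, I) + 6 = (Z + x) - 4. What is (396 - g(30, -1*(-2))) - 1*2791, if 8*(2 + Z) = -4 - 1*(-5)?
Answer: -19305/8 ≈ -2413.1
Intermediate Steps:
Z = -15/8 (Z = -2 + (-4 - 1*(-5))/8 = -2 + (-4 + 5)/8 = -2 + (⅛)*1 = -2 + ⅛ = -15/8 ≈ -1.8750)
g(x, I) = -95/8 + x (g(x, I) = -6 + ((-15/8 + x) - 4) = -6 + (-47/8 + x) = -95/8 + x)
(396 - g(30, -1*(-2))) - 1*2791 = (396 - (-95/8 + 30)) - 1*2791 = (396 - 1*145/8) - 2791 = (396 - 145/8) - 2791 = 3023/8 - 2791 = -19305/8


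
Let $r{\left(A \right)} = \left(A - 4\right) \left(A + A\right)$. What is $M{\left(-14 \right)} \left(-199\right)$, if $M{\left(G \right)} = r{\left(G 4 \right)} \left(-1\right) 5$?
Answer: $6686400$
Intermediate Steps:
$r{\left(A \right)} = 2 A \left(-4 + A\right)$ ($r{\left(A \right)} = \left(-4 + A\right) 2 A = 2 A \left(-4 + A\right)$)
$M{\left(G \right)} = - 40 G \left(-4 + 4 G\right)$ ($M{\left(G \right)} = 2 G 4 \left(-4 + G 4\right) \left(-1\right) 5 = 2 \cdot 4 G \left(-4 + 4 G\right) \left(-1\right) 5 = 8 G \left(-4 + 4 G\right) \left(-1\right) 5 = - 8 G \left(-4 + 4 G\right) 5 = - 40 G \left(-4 + 4 G\right)$)
$M{\left(-14 \right)} \left(-199\right) = 160 \left(-14\right) \left(1 - -14\right) \left(-199\right) = 160 \left(-14\right) \left(1 + 14\right) \left(-199\right) = 160 \left(-14\right) 15 \left(-199\right) = \left(-33600\right) \left(-199\right) = 6686400$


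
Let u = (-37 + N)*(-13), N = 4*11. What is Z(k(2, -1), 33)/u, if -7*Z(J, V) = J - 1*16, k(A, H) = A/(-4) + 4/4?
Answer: -31/1274 ≈ -0.024333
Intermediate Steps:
N = 44
k(A, H) = 1 - A/4 (k(A, H) = A*(-¼) + 4*(¼) = -A/4 + 1 = 1 - A/4)
Z(J, V) = 16/7 - J/7 (Z(J, V) = -(J - 1*16)/7 = -(J - 16)/7 = -(-16 + J)/7 = 16/7 - J/7)
u = -91 (u = (-37 + 44)*(-13) = 7*(-13) = -91)
Z(k(2, -1), 33)/u = (16/7 - (1 - ¼*2)/7)/(-91) = (16/7 - (1 - ½)/7)*(-1/91) = (16/7 - ⅐*½)*(-1/91) = (16/7 - 1/14)*(-1/91) = (31/14)*(-1/91) = -31/1274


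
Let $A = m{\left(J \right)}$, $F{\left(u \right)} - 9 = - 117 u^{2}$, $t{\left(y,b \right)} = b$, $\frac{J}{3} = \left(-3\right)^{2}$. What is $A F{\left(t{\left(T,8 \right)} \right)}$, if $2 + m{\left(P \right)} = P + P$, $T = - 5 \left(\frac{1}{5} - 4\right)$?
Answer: $-388908$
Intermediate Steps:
$T = 19$ ($T = - 5 \left(\frac{1}{5} - 4\right) = \left(-5\right) \left(- \frac{19}{5}\right) = 19$)
$J = 27$ ($J = 3 \left(-3\right)^{2} = 3 \cdot 9 = 27$)
$m{\left(P \right)} = -2 + 2 P$ ($m{\left(P \right)} = -2 + \left(P + P\right) = -2 + 2 P$)
$F{\left(u \right)} = 9 - 117 u^{2}$
$A = 52$ ($A = -2 + 2 \cdot 27 = -2 + 54 = 52$)
$A F{\left(t{\left(T,8 \right)} \right)} = 52 \left(9 - 117 \cdot 8^{2}\right) = 52 \left(9 - 7488\right) = 52 \left(-7479\right) = -388908$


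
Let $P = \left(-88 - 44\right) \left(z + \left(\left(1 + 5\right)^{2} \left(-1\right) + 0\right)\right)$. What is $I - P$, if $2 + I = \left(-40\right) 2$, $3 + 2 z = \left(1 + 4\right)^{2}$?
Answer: $-3382$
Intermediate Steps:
$z = 11$ ($z = - \frac{3}{2} + \frac{\left(1 + 4\right)^{2}}{2} = - \frac{3}{2} + \frac{5^{2}}{2} = - \frac{3}{2} + \frac{1}{2} \cdot 25 = - \frac{3}{2} + \frac{25}{2} = 11$)
$P = 3300$ ($P = \left(-88 - 44\right) \left(11 + \left(\left(1 + 5\right)^{2} \left(-1\right) + 0\right)\right) = - 132 \left(11 + \left(6^{2} \left(-1\right) + 0\right)\right) = - 132 \left(11 + \left(36 \left(-1\right) + 0\right)\right) = - 132 \left(11 + \left(-36 + 0\right)\right) = - 132 \left(11 - 36\right) = \left(-132\right) \left(-25\right) = 3300$)
$I = -82$ ($I = -2 - 80 = -82$)
$I - P = -82 - 3300 = -3382$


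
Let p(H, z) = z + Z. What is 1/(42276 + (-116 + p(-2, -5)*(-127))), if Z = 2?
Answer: 1/42541 ≈ 2.3507e-5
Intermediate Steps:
p(H, z) = 2 + z (p(H, z) = z + 2 = 2 + z)
1/(42276 + (-116 + p(-2, -5)*(-127))) = 1/(42276 + (-116 + (2 - 5)*(-127))) = 1/(42276 + (-116 - 3*(-127))) = 1/(42276 + (-116 + 381)) = 1/(42276 + 265) = 1/42541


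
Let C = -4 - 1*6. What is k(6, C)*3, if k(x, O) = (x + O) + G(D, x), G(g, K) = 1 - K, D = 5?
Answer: -27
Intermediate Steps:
C = -10 (C = -4 - 6 = -10)
k(x, O) = 1 + O (k(x, O) = (x + O) + (1 - x) = (O + x) + (1 - x) = 1 + O)
k(6, C)*3 = (1 - 10)*3 = -9*3 = -27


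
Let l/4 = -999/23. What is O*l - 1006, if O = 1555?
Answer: -6236918/23 ≈ -2.7117e+5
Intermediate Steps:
l = -3996/23 (l = 4*(-999/23) = -3996/23 ≈ -173.74)
O*l - 1006 = 1555*(-3996/23) - 1006 = -6213780/23 - 1006 = -6236918/23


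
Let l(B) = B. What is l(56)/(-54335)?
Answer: -56/54335 ≈ -0.0010306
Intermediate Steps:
l(56)/(-54335) = 56/(-54335) = 56*(-1/54335) = -56/54335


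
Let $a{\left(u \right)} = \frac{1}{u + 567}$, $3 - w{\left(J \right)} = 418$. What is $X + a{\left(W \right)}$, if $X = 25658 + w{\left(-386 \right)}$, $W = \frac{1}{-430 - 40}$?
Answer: $\frac{6726982297}{266489} \approx 25243.0$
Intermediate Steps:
$w{\left(J \right)} = -415$ ($w{\left(J \right)} = 3 - 418 = -415$)
$W = - \frac{1}{470}$ ($W = \frac{1}{-470} = - \frac{1}{470} \approx -0.0021277$)
$a{\left(u \right)} = \frac{1}{567 + u}$
$X = 25243$ ($X = 25658 - 415 = 25243$)
$X + a{\left(W \right)} = 25243 + \frac{1}{567 - \frac{1}{470}} = 25243 + \frac{1}{\frac{266489}{470}} = 25243 + \frac{470}{266489} = \frac{6726982297}{266489}$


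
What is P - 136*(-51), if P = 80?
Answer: 7016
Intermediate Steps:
P - 136*(-51) = 80 - 136*(-51) = 80 + 6936 = 7016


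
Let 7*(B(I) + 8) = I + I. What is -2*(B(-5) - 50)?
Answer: 832/7 ≈ 118.86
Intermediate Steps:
B(I) = -8 + 2*I/7 (B(I) = -8 + (I + I)/7 = -8 + (2*I)/7 = -8 + 2*I/7)
-2*(B(-5) - 50) = -2*((-8 + (2/7)*(-5)) - 50) = -2*((-8 - 10/7) - 50) = -2*(-66/7 - 50) = -2*(-416/7) = 832/7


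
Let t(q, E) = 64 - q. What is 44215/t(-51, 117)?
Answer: 8843/23 ≈ 384.48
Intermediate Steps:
44215/t(-51, 117) = 44215/(64 - 1*(-51)) = 44215/(64 + 51) = 44215/115 = 44215*(1/115) = 8843/23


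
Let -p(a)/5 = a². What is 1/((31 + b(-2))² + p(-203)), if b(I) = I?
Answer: -1/205204 ≈ -4.8732e-6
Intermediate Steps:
p(a) = -5*a²
1/((31 + b(-2))² + p(-203)) = 1/((31 - 2)² - 5*(-203)²) = 1/(29² - 5*41209) = 1/(841 - 206045) = 1/(-205204) = -1/205204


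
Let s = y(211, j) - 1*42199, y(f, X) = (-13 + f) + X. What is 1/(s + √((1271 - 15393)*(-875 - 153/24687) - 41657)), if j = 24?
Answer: -115142911/4799573434874 - √92660021694539/4799573434874 ≈ -2.5996e-5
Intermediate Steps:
y(f, X) = -13 + X + f
s = -41977 (s = (-13 + 24 + 211) - 1*42199 = 222 - 42199 = -41977)
1/(s + √((1271 - 15393)*(-875 - 153/24687) - 41657)) = 1/(-41977 + √((1271 - 15393)*(-875 - 153/24687) - 41657)) = 1/(-41977 + √(-14122*(-875 - 153*1/24687) - 41657)) = 1/(-41977 + √(-14122*(-875 - 17/2743) - 41657)) = 1/(-41977 + √(-14122*(-2400142/2743) - 41657)) = 1/(-41977 + √(33894805324/2743 - 41657)) = 1/(-41977 + √(33780540173/2743)) = 1/(-41977 + √92660021694539/2743)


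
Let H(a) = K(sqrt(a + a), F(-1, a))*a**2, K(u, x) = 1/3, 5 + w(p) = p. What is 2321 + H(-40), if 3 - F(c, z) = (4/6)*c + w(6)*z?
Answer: 8563/3 ≈ 2854.3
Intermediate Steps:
w(p) = -5 + p
F(c, z) = 3 - z - 2*c/3 (F(c, z) = 3 - ((4/6)*c + (-5 + 6)*z) = 3 - ((4*(1/6))*c + 1*z) = 3 - (2*c/3 + z) = 3 - (z + 2*c/3) = 3 + (-z - 2*c/3) = 3 - z - 2*c/3)
K(u, x) = 1/3
H(a) = a**2/3
2321 + H(-40) = 2321 + (1/3)*(-40)**2 = 2321 + (1/3)*1600 = 2321 + 1600/3 = 8563/3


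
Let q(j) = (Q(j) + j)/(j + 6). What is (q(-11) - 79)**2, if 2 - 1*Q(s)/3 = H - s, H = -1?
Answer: 5184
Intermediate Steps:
Q(s) = 9 + 3*s (Q(s) = 6 - 3*(-1 - s) = 6 + (3 + 3*s) = 9 + 3*s)
q(j) = (9 + 4*j)/(6 + j) (q(j) = ((9 + 3*j) + j)/(j + 6) = (9 + 4*j)/(6 + j))
(q(-11) - 79)**2 = ((9 + 4*(-11))/(6 - 11) - 79)**2 = ((9 - 44)/(-5) - 79)**2 = (-1/5*(-35) - 79)**2 = (7 - 79)**2 = (-72)**2 = 5184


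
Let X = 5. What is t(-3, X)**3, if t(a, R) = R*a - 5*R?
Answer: -64000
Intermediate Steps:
t(a, R) = -5*R + R*a
t(-3, X)**3 = (5*(-5 - 3))**3 = (5*(-8))**3 = (-40)**3 = -64000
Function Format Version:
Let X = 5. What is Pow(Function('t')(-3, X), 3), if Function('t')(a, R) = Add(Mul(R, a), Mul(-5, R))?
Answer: -64000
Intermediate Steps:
Function('t')(a, R) = Add(Mul(-5, R), Mul(R, a))
Pow(Function('t')(-3, X), 3) = Pow(Mul(5, Add(-5, -3)), 3) = Pow(Mul(5, -8), 3) = Pow(-40, 3) = -64000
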